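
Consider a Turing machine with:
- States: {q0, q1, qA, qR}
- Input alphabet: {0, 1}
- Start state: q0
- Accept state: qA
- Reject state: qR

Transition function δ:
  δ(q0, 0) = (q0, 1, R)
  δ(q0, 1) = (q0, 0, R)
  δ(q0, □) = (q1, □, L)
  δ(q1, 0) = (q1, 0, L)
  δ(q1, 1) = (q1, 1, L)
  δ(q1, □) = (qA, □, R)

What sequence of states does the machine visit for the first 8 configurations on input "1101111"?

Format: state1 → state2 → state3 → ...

Execution trace:
Initial: [q0]1101111
Step 1: δ(q0, 1) = (q0, 0, R) → 0[q0]101111
Step 2: δ(q0, 1) = (q0, 0, R) → 00[q0]01111
Step 3: δ(q0, 0) = (q0, 1, R) → 001[q0]1111
Step 4: δ(q0, 1) = (q0, 0, R) → 0010[q0]111
Step 5: δ(q0, 1) = (q0, 0, R) → 00100[q0]11
Step 6: δ(q0, 1) = (q0, 0, R) → 001000[q0]1
Step 7: δ(q0, 1) = (q0, 0, R) → 0010000[q0]□

State sequence: q0 → q0 → q0 → q0 → q0 → q0 → q0 → q0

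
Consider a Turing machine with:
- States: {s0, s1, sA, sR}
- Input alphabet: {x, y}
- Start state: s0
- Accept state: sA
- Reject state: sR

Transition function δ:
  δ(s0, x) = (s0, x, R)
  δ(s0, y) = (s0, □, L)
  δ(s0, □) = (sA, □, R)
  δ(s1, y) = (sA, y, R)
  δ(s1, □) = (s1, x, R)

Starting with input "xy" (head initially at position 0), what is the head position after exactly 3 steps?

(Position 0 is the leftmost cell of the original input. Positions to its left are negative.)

Execution trace (head position shown):
Step 0: [s0]xy  (head at position 0)
Step 1: move right → x[s0]y  (head at position 1)
Step 2: move left → [s0]x□  (head at position 0)
Step 3: move right → x[s0]□  (head at position 1)

After 3 steps, the head is at position 1.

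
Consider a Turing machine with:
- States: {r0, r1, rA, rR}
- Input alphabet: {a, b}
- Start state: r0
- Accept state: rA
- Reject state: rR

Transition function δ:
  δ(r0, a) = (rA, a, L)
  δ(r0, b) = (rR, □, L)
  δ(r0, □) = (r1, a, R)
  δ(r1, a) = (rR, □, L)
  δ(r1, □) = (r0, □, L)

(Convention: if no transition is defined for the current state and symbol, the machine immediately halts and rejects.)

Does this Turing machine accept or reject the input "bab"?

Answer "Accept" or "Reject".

Execution trace:
Initial: [r0]bab
Step 1: δ(r0, b) = (rR, □, L) → [rR]□□ab

The machine reaches the reject state rR and halts.

Answer: Reject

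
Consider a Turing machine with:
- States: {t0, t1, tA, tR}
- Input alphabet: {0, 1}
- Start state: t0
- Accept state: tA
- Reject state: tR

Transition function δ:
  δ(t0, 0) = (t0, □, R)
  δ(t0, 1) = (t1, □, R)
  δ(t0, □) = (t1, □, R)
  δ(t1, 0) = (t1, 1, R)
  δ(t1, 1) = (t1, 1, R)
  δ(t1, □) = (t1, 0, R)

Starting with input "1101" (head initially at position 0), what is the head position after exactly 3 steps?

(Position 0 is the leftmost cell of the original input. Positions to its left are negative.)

Execution trace (head position shown):
Step 0: [t0]1101  (head at position 0)
Step 1: move right → □[t1]101  (head at position 1)
Step 2: move right → □1[t1]01  (head at position 2)
Step 3: move right → □11[t1]1  (head at position 3)

After 3 steps, the head is at position 3.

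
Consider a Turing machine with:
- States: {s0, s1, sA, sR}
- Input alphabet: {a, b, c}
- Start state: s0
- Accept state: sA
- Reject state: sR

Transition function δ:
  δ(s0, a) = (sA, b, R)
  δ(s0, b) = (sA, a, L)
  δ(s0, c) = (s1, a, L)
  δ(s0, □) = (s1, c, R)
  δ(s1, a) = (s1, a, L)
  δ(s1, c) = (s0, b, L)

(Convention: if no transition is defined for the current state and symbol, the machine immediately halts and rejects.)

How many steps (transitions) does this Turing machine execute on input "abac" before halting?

Execution trace:
Initial: [s0]abac
Step 1: δ(s0, a) = (sA, b, R) → b[sA]bac

The machine reaches the accept state sA and halts.

The machine executed 1 step before halting.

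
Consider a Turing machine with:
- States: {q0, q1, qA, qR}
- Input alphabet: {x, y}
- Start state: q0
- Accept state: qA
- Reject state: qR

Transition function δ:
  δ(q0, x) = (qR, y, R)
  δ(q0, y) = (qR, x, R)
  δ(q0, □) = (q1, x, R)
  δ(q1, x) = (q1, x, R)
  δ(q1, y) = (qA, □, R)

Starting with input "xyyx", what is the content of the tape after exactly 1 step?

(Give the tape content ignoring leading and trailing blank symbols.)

Execution trace:
Initial: [q0]xyyx
Step 1: δ(q0, x) = (qR, y, R) → y[qR]yyx

The machine reaches the reject state qR and halts.

After 1 step, the tape (ignoring leading/trailing blanks) is: yyyx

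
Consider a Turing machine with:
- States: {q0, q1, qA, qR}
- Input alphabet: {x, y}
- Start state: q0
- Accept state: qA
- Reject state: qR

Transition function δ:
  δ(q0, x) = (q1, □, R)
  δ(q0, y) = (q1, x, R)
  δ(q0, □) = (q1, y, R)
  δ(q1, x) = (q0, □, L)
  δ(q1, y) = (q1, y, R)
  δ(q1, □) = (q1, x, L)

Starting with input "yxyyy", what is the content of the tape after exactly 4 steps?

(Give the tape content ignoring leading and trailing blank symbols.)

Execution trace:
Initial: [q0]yxyyy
Step 1: δ(q0, y) = (q1, x, R) → x[q1]xyyy
Step 2: δ(q1, x) = (q0, □, L) → [q0]x□yyy
Step 3: δ(q0, x) = (q1, □, R) → □[q1]□yyy
Step 4: δ(q1, □) = (q1, x, L) → [q1]□xyyy

After 4 steps, the tape (ignoring leading/trailing blanks) is: xyyy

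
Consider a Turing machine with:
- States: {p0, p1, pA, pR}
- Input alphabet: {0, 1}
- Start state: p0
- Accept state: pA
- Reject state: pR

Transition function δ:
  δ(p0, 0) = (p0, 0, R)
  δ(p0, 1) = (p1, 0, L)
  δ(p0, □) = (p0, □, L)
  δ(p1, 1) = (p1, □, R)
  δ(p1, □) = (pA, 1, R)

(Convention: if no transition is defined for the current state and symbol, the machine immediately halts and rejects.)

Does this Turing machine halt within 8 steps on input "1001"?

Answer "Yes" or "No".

Execution trace:
Initial: [p0]1001
Step 1: δ(p0, 1) = (p1, 0, L) → [p1]□0001
Step 2: δ(p1, □) = (pA, 1, R) → 1[pA]0001

The machine reaches the accept state pA and halts.
The machine halted after 2 steps (within the 8-step bound).

Answer: Yes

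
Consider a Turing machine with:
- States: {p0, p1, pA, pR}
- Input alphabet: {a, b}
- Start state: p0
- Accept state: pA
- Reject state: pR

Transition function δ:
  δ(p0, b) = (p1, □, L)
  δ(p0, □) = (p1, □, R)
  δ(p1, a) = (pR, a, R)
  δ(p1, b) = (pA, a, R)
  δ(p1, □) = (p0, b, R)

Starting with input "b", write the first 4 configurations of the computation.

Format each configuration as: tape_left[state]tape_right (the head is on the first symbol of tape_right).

Transitions applied:
Step 1: δ(p0, b) = (p1, □, L)
Step 2: δ(p1, □) = (p0, b, R)
Step 3: δ(p0, □) = (p1, □, R)

The first 4 configurations are:
[p0]b ⊢ [p1]□□ ⊢ b[p0]□ ⊢ b□[p1]□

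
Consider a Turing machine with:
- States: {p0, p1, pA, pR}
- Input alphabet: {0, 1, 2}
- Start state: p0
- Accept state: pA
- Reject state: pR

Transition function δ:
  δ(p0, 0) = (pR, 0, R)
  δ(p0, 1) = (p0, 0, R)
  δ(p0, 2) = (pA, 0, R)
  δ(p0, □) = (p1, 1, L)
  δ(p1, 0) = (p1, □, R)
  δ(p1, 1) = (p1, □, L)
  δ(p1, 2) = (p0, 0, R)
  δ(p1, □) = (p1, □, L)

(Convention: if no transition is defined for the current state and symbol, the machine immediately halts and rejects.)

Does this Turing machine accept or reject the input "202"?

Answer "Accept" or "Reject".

Execution trace:
Initial: [p0]202
Step 1: δ(p0, 2) = (pA, 0, R) → 0[pA]02

The machine reaches the accept state pA and halts.

Answer: Accept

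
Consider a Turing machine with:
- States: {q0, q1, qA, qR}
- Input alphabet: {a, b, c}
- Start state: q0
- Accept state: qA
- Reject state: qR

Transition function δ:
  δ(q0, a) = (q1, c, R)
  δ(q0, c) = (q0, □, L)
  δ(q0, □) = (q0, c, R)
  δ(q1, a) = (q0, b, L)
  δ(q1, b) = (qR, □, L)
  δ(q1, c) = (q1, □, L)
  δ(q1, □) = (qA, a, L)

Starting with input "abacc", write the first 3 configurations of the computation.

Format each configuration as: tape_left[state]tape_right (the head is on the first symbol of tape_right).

Transitions applied:
Step 1: δ(q0, a) = (q1, c, R)
Step 2: δ(q1, b) = (qR, □, L)

The first 3 configurations are:
[q0]abacc ⊢ c[q1]bacc ⊢ [qR]c□acc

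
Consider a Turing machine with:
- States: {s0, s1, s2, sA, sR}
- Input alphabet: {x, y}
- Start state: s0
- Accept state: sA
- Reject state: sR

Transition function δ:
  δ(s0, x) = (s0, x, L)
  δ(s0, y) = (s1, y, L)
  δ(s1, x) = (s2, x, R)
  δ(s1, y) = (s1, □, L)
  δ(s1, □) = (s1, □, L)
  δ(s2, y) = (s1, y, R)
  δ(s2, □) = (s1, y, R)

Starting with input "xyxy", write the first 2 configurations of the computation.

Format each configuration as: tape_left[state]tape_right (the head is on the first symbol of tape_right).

Transitions applied:
Step 1: δ(s0, x) = (s0, x, L)

The first 2 configurations are:
[s0]xyxy ⊢ [s0]□xyxy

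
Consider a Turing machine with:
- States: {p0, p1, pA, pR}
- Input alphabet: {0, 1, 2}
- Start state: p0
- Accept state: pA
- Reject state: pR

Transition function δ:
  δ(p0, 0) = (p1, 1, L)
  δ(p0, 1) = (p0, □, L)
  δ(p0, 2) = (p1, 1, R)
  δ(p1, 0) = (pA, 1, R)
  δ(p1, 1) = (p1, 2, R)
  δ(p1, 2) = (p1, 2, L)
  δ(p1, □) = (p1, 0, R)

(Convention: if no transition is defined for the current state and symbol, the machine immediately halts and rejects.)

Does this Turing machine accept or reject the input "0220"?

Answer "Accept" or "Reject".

Execution trace:
Initial: [p0]0220
Step 1: δ(p0, 0) = (p1, 1, L) → [p1]□1220
Step 2: δ(p1, □) = (p1, 0, R) → 0[p1]1220
Step 3: δ(p1, 1) = (p1, 2, R) → 02[p1]220
Step 4: δ(p1, 2) = (p1, 2, L) → 0[p1]2220
Step 5: δ(p1, 2) = (p1, 2, L) → [p1]02220
Step 6: δ(p1, 0) = (pA, 1, R) → 1[pA]2220

The machine reaches the accept state pA and halts.

Answer: Accept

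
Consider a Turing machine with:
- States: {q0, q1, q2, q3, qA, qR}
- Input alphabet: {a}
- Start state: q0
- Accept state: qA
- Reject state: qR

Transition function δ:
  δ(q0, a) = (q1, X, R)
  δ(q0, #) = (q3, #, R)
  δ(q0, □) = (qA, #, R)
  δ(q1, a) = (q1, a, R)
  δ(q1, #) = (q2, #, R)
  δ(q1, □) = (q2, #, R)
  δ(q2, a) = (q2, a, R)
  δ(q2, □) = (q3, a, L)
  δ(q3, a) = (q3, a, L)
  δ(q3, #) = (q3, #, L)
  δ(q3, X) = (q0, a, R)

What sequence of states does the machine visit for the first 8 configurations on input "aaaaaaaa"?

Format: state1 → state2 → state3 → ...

Execution trace:
Initial: [q0]aaaaaaaa
Step 1: δ(q0, a) = (q1, X, R) → X[q1]aaaaaaa
Step 2: δ(q1, a) = (q1, a, R) → Xa[q1]aaaaaa
Step 3: δ(q1, a) = (q1, a, R) → Xaa[q1]aaaaa
Step 4: δ(q1, a) = (q1, a, R) → Xaaa[q1]aaaa
Step 5: δ(q1, a) = (q1, a, R) → Xaaaa[q1]aaa
Step 6: δ(q1, a) = (q1, a, R) → Xaaaaa[q1]aa
Step 7: δ(q1, a) = (q1, a, R) → Xaaaaaa[q1]a

State sequence: q0 → q1 → q1 → q1 → q1 → q1 → q1 → q1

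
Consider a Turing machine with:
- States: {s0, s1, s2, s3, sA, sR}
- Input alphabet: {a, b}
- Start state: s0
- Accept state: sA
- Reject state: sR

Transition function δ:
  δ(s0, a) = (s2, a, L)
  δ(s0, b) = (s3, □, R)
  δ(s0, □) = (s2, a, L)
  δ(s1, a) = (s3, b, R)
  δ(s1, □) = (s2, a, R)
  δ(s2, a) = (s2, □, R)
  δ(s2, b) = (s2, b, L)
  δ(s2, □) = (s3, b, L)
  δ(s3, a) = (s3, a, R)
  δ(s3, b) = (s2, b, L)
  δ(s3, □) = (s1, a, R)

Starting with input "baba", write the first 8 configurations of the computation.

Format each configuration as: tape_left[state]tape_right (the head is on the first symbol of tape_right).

Transitions applied:
Step 1: δ(s0, b) = (s3, □, R)
Step 2: δ(s3, a) = (s3, a, R)
Step 3: δ(s3, b) = (s2, b, L)
Step 4: δ(s2, a) = (s2, □, R)
Step 5: δ(s2, b) = (s2, b, L)
Step 6: δ(s2, □) = (s3, b, L)
Step 7: δ(s3, □) = (s1, a, R)

The first 8 configurations are:
[s0]baba ⊢ □[s3]aba ⊢ □a[s3]ba ⊢ □[s2]aba ⊢ □□[s2]ba ⊢ □[s2]□ba ⊢ [s3]□bba ⊢ a[s1]bba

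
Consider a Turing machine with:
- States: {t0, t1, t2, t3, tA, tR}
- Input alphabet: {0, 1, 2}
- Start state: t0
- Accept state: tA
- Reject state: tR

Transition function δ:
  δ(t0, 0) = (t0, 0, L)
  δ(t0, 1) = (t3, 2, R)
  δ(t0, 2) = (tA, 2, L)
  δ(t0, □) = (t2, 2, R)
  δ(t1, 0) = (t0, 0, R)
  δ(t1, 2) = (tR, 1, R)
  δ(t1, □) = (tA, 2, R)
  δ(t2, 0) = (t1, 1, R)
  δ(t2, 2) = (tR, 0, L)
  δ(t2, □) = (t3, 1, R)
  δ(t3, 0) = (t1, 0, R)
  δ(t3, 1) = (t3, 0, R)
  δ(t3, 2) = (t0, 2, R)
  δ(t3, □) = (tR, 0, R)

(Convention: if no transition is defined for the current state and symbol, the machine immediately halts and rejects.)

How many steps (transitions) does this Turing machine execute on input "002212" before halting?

Execution trace:
Initial: [t0]002212
Step 1: δ(t0, 0) = (t0, 0, L) → [t0]□002212
Step 2: δ(t0, □) = (t2, 2, R) → 2[t2]002212
Step 3: δ(t2, 0) = (t1, 1, R) → 21[t1]02212
Step 4: δ(t1, 0) = (t0, 0, R) → 210[t0]2212
Step 5: δ(t0, 2) = (tA, 2, L) → 21[tA]02212

The machine reaches the accept state tA and halts.

The machine executed 5 steps before halting.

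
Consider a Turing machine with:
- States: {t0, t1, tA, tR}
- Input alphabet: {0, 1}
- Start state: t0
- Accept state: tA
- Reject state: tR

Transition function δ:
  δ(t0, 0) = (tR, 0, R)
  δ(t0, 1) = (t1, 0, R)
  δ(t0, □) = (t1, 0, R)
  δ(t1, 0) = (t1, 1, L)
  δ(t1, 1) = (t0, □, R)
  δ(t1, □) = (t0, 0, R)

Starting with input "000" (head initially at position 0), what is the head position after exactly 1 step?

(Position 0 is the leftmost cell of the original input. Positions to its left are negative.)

Execution trace (head position shown):
Step 0: [t0]000  (head at position 0)
Step 1: move right → 0[tR]00  (head at position 1)

After 1 step, the head is at position 1.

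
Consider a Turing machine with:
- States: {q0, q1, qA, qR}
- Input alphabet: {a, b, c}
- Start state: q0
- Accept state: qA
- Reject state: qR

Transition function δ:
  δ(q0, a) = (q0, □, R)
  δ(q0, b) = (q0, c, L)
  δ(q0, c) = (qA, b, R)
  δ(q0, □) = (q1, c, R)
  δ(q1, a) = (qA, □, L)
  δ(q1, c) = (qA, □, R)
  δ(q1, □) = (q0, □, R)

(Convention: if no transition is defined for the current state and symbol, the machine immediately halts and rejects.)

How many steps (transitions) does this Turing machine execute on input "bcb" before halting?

Execution trace:
Initial: [q0]bcb
Step 1: δ(q0, b) = (q0, c, L) → [q0]□ccb
Step 2: δ(q0, □) = (q1, c, R) → c[q1]ccb
Step 3: δ(q1, c) = (qA, □, R) → c□[qA]cb

The machine reaches the accept state qA and halts.

The machine executed 3 steps before halting.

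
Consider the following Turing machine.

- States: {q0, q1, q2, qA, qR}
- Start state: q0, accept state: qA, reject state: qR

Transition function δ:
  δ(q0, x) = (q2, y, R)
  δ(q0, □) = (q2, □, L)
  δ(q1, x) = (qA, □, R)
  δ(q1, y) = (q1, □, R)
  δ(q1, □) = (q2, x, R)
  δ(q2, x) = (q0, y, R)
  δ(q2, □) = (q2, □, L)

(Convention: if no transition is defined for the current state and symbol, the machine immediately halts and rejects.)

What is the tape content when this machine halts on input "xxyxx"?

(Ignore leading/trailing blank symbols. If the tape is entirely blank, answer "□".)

Execution trace:
Initial: [q0]xxyxx
Step 1: δ(q0, x) = (q2, y, R) → y[q2]xyxx
Step 2: δ(q2, x) = (q0, y, R) → yy[q0]yxx

No transition is defined for δ(q0, y). By convention the machine halts and rejects.

Final tape (ignoring leading/trailing blanks): yyyxx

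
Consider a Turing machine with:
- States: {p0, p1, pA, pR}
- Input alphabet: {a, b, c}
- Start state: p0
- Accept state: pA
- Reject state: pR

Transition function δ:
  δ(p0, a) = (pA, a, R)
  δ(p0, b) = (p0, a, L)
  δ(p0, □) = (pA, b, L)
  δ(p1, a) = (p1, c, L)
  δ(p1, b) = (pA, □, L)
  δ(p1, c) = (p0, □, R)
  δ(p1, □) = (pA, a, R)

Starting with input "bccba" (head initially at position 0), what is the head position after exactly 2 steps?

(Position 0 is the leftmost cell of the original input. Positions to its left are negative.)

Execution trace (head position shown):
Step 0: [p0]bccba  (head at position 0)
Step 1: move left → [p0]□accba  (head at position -1)
Step 2: move left → [pA]□baccba  (head at position -2)

After 2 steps, the head is at position -2.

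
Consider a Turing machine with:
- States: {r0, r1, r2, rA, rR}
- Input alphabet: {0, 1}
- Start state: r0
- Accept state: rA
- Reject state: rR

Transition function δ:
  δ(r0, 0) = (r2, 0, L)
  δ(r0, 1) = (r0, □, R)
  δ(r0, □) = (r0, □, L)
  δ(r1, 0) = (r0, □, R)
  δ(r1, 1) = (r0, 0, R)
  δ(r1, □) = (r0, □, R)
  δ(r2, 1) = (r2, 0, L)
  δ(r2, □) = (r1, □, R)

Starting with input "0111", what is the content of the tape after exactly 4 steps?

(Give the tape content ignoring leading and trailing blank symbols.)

Execution trace:
Initial: [r0]0111
Step 1: δ(r0, 0) = (r2, 0, L) → [r2]□0111
Step 2: δ(r2, □) = (r1, □, R) → □[r1]0111
Step 3: δ(r1, 0) = (r0, □, R) → □□[r0]111
Step 4: δ(r0, 1) = (r0, □, R) → □□□[r0]11

After 4 steps, the tape (ignoring leading/trailing blanks) is: 11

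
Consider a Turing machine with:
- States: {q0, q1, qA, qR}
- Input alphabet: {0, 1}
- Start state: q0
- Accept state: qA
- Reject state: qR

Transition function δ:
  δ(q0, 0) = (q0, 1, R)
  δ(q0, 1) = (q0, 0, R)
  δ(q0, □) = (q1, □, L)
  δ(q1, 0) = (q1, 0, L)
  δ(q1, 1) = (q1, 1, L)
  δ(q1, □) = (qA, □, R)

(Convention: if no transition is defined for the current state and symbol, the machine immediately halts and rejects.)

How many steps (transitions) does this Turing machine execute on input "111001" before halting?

Execution trace:
Initial: [q0]111001
Step 1: δ(q0, 1) = (q0, 0, R) → 0[q0]11001
Step 2: δ(q0, 1) = (q0, 0, R) → 00[q0]1001
Step 3: δ(q0, 1) = (q0, 0, R) → 000[q0]001
Step 4: δ(q0, 0) = (q0, 1, R) → 0001[q0]01
Step 5: δ(q0, 0) = (q0, 1, R) → 00011[q0]1
Step 6: δ(q0, 1) = (q0, 0, R) → 000110[q0]□
Step 7: δ(q0, □) = (q1, □, L) → 00011[q1]0□
Step 8: δ(q1, 0) = (q1, 0, L) → 0001[q1]10□
Step 9: δ(q1, 1) = (q1, 1, L) → 000[q1]110□
Step 10: δ(q1, 1) = (q1, 1, L) → 00[q1]0110□
Step 11: δ(q1, 0) = (q1, 0, L) → 0[q1]00110□
Step 12: δ(q1, 0) = (q1, 0, L) → [q1]000110□
Step 13: δ(q1, 0) = (q1, 0, L) → [q1]□000110□
Step 14: δ(q1, □) = (qA, □, R) → □[qA]000110□

The machine reaches the accept state qA and halts.

The machine executed 14 steps before halting.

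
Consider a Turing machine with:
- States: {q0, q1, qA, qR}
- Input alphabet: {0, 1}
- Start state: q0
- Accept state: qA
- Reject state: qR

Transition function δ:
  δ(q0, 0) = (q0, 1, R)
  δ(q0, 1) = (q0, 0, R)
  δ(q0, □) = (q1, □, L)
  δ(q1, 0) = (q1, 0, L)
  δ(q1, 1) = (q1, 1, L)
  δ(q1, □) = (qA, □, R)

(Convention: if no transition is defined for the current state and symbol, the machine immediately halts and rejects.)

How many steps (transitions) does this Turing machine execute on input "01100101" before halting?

Execution trace:
Initial: [q0]01100101
Step 1: δ(q0, 0) = (q0, 1, R) → 1[q0]1100101
Step 2: δ(q0, 1) = (q0, 0, R) → 10[q0]100101
Step 3: δ(q0, 1) = (q0, 0, R) → 100[q0]00101
Step 4: δ(q0, 0) = (q0, 1, R) → 1001[q0]0101
Step 5: δ(q0, 0) = (q0, 1, R) → 10011[q0]101
Step 6: δ(q0, 1) = (q0, 0, R) → 100110[q0]01
Step 7: δ(q0, 0) = (q0, 1, R) → 1001101[q0]1
Step 8: δ(q0, 1) = (q0, 0, R) → 10011010[q0]□
Step 9: δ(q0, □) = (q1, □, L) → 1001101[q1]0□
Step 10: δ(q1, 0) = (q1, 0, L) → 100110[q1]10□
Step 11: δ(q1, 1) = (q1, 1, L) → 10011[q1]010□
Step 12: δ(q1, 0) = (q1, 0, L) → 1001[q1]1010□
Step 13: δ(q1, 1) = (q1, 1, L) → 100[q1]11010□
Step 14: δ(q1, 1) = (q1, 1, L) → 10[q1]011010□
Step 15: δ(q1, 0) = (q1, 0, L) → 1[q1]0011010□
Step 16: δ(q1, 0) = (q1, 0, L) → [q1]10011010□
Step 17: δ(q1, 1) = (q1, 1, L) → [q1]□10011010□
Step 18: δ(q1, □) = (qA, □, R) → □[qA]10011010□

The machine reaches the accept state qA and halts.

The machine executed 18 steps before halting.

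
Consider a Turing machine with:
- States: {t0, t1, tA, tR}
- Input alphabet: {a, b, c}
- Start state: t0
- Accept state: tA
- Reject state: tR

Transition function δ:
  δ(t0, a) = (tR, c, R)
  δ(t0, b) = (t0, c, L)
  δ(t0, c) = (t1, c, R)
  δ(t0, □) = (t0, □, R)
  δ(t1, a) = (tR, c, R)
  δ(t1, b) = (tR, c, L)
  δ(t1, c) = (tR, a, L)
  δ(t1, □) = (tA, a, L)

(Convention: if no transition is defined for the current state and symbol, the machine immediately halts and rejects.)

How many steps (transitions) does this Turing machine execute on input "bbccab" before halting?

Execution trace:
Initial: [t0]bbccab
Step 1: δ(t0, b) = (t0, c, L) → [t0]□cbccab
Step 2: δ(t0, □) = (t0, □, R) → □[t0]cbccab
Step 3: δ(t0, c) = (t1, c, R) → □c[t1]bccab
Step 4: δ(t1, b) = (tR, c, L) → □[tR]ccccab

The machine reaches the reject state tR and halts.

The machine executed 4 steps before halting.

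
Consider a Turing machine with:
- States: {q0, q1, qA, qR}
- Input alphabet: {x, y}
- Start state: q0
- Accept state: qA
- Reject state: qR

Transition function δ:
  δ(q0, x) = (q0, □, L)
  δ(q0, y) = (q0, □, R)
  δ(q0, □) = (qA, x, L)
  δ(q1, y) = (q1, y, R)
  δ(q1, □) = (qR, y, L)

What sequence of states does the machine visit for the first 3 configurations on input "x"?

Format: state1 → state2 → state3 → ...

Execution trace:
Initial: [q0]x
Step 1: δ(q0, x) = (q0, □, L) → [q0]□□
Step 2: δ(q0, □) = (qA, x, L) → [qA]□x□

The machine reaches the accept state qA and halts.

State sequence: q0 → q0 → qA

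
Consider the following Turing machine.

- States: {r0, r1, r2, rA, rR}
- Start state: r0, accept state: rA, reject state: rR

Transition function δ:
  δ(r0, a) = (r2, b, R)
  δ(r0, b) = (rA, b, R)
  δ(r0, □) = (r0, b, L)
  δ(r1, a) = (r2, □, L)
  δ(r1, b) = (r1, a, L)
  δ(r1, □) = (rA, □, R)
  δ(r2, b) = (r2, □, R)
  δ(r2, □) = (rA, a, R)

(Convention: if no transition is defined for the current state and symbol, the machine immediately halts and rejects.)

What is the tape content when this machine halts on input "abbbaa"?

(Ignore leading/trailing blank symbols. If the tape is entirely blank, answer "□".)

Execution trace:
Initial: [r0]abbbaa
Step 1: δ(r0, a) = (r2, b, R) → b[r2]bbbaa
Step 2: δ(r2, b) = (r2, □, R) → b□[r2]bbaa
Step 3: δ(r2, b) = (r2, □, R) → b□□[r2]baa
Step 4: δ(r2, b) = (r2, □, R) → b□□□[r2]aa

No transition is defined for δ(r2, a). By convention the machine halts and rejects.

Final tape (ignoring leading/trailing blanks): b□□□aa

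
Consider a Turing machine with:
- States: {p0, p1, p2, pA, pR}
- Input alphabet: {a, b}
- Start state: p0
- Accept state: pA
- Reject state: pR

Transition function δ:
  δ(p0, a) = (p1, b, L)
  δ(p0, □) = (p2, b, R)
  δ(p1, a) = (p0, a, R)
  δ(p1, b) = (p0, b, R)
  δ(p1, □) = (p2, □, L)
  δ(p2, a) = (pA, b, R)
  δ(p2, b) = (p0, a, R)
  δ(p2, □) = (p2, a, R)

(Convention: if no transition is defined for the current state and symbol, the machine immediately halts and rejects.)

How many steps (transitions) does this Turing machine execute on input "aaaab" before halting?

Execution trace:
Initial: [p0]aaaab
Step 1: δ(p0, a) = (p1, b, L) → [p1]□baaab
Step 2: δ(p1, □) = (p2, □, L) → [p2]□□baaab
Step 3: δ(p2, □) = (p2, a, R) → a[p2]□baaab
Step 4: δ(p2, □) = (p2, a, R) → aa[p2]baaab
Step 5: δ(p2, b) = (p0, a, R) → aaa[p0]aaab
Step 6: δ(p0, a) = (p1, b, L) → aa[p1]abaab
Step 7: δ(p1, a) = (p0, a, R) → aaa[p0]baab

No transition is defined for δ(p0, b). By convention the machine halts and rejects.

The machine executed 7 steps before halting.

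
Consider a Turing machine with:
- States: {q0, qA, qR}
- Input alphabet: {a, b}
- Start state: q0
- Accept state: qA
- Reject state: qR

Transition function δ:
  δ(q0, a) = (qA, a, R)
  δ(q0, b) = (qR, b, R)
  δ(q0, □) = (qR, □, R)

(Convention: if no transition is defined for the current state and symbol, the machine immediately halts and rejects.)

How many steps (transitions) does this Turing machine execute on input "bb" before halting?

Execution trace:
Initial: [q0]bb
Step 1: δ(q0, b) = (qR, b, R) → b[qR]b

The machine reaches the reject state qR and halts.

The machine executed 1 step before halting.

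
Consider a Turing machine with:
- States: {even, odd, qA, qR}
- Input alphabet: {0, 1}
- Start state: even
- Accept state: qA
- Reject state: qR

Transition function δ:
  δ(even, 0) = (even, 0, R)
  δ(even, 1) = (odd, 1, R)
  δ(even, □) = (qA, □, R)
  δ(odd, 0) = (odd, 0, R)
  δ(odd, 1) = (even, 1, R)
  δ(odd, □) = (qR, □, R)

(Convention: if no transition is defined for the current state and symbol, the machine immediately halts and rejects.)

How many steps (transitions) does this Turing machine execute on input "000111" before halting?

Execution trace:
Initial: [even]000111
Step 1: δ(even, 0) = (even, 0, R) → 0[even]00111
Step 2: δ(even, 0) = (even, 0, R) → 00[even]0111
Step 3: δ(even, 0) = (even, 0, R) → 000[even]111
Step 4: δ(even, 1) = (odd, 1, R) → 0001[odd]11
Step 5: δ(odd, 1) = (even, 1, R) → 00011[even]1
Step 6: δ(even, 1) = (odd, 1, R) → 000111[odd]□
Step 7: δ(odd, □) = (qR, □, R) → 000111□[qR]□

The machine reaches the reject state qR and halts.

The machine executed 7 steps before halting.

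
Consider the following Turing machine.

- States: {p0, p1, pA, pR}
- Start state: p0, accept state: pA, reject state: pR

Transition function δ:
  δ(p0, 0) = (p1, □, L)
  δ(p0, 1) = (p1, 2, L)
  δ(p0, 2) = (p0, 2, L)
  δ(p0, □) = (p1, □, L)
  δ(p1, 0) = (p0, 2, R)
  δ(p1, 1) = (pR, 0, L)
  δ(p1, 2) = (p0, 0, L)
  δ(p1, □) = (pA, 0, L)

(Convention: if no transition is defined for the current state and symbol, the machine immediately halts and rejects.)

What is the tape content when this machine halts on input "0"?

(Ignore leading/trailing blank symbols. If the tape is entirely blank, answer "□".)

Execution trace:
Initial: [p0]0
Step 1: δ(p0, 0) = (p1, □, L) → [p1]□□
Step 2: δ(p1, □) = (pA, 0, L) → [pA]□0□

The machine reaches the accept state pA and halts.

Final tape (ignoring leading/trailing blanks): 0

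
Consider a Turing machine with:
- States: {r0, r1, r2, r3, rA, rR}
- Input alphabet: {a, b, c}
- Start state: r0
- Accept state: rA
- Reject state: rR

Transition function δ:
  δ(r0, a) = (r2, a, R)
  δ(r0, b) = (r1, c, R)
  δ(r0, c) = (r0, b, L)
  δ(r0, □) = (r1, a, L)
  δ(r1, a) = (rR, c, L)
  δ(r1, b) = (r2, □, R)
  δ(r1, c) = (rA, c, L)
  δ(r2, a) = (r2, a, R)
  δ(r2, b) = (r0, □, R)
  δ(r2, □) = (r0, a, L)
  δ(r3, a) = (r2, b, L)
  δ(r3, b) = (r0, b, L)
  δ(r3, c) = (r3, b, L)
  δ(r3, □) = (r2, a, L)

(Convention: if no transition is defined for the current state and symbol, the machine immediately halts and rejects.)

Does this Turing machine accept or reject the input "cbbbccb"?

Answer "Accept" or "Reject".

Execution trace:
Initial: [r0]cbbbccb
Step 1: δ(r0, c) = (r0, b, L) → [r0]□bbbbccb
Step 2: δ(r0, □) = (r1, a, L) → [r1]□abbbbccb

No transition is defined for δ(r1, □). By convention the machine halts and rejects.

Answer: Reject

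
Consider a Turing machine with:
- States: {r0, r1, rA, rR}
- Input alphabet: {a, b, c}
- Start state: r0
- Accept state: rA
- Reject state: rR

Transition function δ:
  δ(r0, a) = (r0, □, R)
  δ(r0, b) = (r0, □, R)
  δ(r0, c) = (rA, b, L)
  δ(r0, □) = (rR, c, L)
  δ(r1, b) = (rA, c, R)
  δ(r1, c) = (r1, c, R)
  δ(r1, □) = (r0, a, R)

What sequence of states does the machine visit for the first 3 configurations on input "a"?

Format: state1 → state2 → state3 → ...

Execution trace:
Initial: [r0]a
Step 1: δ(r0, a) = (r0, □, R) → □[r0]□
Step 2: δ(r0, □) = (rR, c, L) → [rR]□c

The machine reaches the reject state rR and halts.

State sequence: r0 → r0 → rR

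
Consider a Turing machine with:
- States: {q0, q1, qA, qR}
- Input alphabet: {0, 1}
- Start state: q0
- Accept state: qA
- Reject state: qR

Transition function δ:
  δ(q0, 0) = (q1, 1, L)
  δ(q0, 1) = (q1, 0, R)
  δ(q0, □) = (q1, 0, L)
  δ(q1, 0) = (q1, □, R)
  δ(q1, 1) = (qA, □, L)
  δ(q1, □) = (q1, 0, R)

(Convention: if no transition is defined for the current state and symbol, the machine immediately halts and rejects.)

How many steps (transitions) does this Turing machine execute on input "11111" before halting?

Execution trace:
Initial: [q0]11111
Step 1: δ(q0, 1) = (q1, 0, R) → 0[q1]1111
Step 2: δ(q1, 1) = (qA, □, L) → [qA]0□111

The machine reaches the accept state qA and halts.

The machine executed 2 steps before halting.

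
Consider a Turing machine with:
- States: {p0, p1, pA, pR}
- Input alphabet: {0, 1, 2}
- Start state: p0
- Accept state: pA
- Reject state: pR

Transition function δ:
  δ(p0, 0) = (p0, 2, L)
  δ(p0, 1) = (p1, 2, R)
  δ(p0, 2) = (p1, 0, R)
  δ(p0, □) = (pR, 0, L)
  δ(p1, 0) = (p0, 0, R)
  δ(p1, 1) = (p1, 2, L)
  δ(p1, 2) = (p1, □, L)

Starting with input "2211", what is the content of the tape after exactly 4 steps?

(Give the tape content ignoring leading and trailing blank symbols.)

Execution trace:
Initial: [p0]2211
Step 1: δ(p0, 2) = (p1, 0, R) → 0[p1]211
Step 2: δ(p1, 2) = (p1, □, L) → [p1]0□11
Step 3: δ(p1, 0) = (p0, 0, R) → 0[p0]□11
Step 4: δ(p0, □) = (pR, 0, L) → [pR]0011

The machine reaches the reject state pR and halts.

After 4 steps, the tape (ignoring leading/trailing blanks) is: 0011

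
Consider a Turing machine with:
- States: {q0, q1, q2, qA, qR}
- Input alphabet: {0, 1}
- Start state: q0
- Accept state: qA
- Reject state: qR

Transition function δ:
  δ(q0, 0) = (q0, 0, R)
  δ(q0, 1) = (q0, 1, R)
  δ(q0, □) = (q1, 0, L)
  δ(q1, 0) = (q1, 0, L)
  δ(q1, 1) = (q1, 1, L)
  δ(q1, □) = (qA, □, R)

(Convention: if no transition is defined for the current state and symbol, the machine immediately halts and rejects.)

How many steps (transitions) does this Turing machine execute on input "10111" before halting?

Execution trace:
Initial: [q0]10111
Step 1: δ(q0, 1) = (q0, 1, R) → 1[q0]0111
Step 2: δ(q0, 0) = (q0, 0, R) → 10[q0]111
Step 3: δ(q0, 1) = (q0, 1, R) → 101[q0]11
Step 4: δ(q0, 1) = (q0, 1, R) → 1011[q0]1
Step 5: δ(q0, 1) = (q0, 1, R) → 10111[q0]□
Step 6: δ(q0, □) = (q1, 0, L) → 1011[q1]10
Step 7: δ(q1, 1) = (q1, 1, L) → 101[q1]110
Step 8: δ(q1, 1) = (q1, 1, L) → 10[q1]1110
Step 9: δ(q1, 1) = (q1, 1, L) → 1[q1]01110
Step 10: δ(q1, 0) = (q1, 0, L) → [q1]101110
Step 11: δ(q1, 1) = (q1, 1, L) → [q1]□101110
Step 12: δ(q1, □) = (qA, □, R) → □[qA]101110

The machine reaches the accept state qA and halts.

The machine executed 12 steps before halting.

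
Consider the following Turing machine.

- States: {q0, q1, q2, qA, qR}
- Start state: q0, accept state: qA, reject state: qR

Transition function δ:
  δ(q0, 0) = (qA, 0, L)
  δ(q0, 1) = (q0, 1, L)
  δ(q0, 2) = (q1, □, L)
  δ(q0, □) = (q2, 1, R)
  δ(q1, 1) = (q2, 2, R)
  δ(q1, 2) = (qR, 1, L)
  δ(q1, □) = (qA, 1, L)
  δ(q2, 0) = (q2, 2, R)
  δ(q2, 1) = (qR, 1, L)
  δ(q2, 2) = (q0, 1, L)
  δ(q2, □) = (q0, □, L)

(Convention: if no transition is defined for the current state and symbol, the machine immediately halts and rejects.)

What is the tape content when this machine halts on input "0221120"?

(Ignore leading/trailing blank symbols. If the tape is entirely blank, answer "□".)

Execution trace:
Initial: [q0]0221120
Step 1: δ(q0, 0) = (qA, 0, L) → [qA]□0221120

The machine reaches the accept state qA and halts.

Final tape (ignoring leading/trailing blanks): 0221120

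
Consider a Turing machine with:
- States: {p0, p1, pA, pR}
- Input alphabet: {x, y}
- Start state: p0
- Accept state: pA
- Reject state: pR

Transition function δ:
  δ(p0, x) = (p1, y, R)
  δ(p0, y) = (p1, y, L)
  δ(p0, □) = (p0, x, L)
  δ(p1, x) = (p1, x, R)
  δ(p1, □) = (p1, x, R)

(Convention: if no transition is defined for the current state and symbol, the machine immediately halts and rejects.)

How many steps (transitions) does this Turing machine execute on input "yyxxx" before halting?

Execution trace:
Initial: [p0]yyxxx
Step 1: δ(p0, y) = (p1, y, L) → [p1]□yyxxx
Step 2: δ(p1, □) = (p1, x, R) → x[p1]yyxxx

No transition is defined for δ(p1, y). By convention the machine halts and rejects.

The machine executed 2 steps before halting.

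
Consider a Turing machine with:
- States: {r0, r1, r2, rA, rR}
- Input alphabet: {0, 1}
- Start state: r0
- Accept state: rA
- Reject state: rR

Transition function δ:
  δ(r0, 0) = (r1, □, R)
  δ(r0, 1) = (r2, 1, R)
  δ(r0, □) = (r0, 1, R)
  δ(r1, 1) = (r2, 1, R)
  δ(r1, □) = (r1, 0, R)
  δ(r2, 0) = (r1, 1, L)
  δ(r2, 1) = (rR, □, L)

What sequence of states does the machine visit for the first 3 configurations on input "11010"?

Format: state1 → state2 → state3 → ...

Execution trace:
Initial: [r0]11010
Step 1: δ(r0, 1) = (r2, 1, R) → 1[r2]1010
Step 2: δ(r2, 1) = (rR, □, L) → [rR]1□010

The machine reaches the reject state rR and halts.

State sequence: r0 → r2 → rR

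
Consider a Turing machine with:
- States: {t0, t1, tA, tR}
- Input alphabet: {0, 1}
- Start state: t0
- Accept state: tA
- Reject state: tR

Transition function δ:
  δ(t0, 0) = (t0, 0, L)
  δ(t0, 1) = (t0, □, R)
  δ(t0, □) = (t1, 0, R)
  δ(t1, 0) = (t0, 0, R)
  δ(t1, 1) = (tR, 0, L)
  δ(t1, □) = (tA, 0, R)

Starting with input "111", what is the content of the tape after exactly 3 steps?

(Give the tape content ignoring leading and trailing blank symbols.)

Execution trace:
Initial: [t0]111
Step 1: δ(t0, 1) = (t0, □, R) → □[t0]11
Step 2: δ(t0, 1) = (t0, □, R) → □□[t0]1
Step 3: δ(t0, 1) = (t0, □, R) → □□□[t0]□

After 3 steps, the tape (ignoring leading/trailing blanks) is: □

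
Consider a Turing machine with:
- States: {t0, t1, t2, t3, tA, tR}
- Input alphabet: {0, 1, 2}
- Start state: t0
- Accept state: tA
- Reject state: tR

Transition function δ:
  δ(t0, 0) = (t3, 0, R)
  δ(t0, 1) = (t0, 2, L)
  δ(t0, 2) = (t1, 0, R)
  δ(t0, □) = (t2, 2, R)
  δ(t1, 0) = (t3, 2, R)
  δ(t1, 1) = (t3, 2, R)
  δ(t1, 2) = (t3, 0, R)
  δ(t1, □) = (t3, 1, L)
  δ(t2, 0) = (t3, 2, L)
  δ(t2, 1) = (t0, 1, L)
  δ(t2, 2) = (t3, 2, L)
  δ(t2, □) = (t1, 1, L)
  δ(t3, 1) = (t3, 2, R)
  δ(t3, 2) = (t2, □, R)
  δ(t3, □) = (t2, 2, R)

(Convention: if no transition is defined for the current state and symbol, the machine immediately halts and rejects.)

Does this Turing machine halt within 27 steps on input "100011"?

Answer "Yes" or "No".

Execution trace:
Initial: [t0]100011
Step 1: δ(t0, 1) = (t0, 2, L) → [t0]□200011
Step 2: δ(t0, □) = (t2, 2, R) → 2[t2]200011
Step 3: δ(t2, 2) = (t3, 2, L) → [t3]2200011
Step 4: δ(t3, 2) = (t2, □, R) → □[t2]200011
Step 5: δ(t2, 2) = (t3, 2, L) → [t3]□200011
Step 6: δ(t3, □) = (t2, 2, R) → 2[t2]200011
Step 7: δ(t2, 2) = (t3, 2, L) → [t3]2200011
Step 8: δ(t3, 2) = (t2, □, R) → □[t2]200011
Step 9: δ(t2, 2) = (t3, 2, L) → [t3]□200011
Step 10: δ(t3, □) = (t2, 2, R) → 2[t2]200011
Step 11: δ(t2, 2) = (t3, 2, L) → [t3]2200011
Step 12: δ(t3, 2) = (t2, □, R) → □[t2]200011
Step 13: δ(t2, 2) = (t3, 2, L) → [t3]□200011
Step 14: δ(t3, □) = (t2, 2, R) → 2[t2]200011
Step 15: δ(t2, 2) = (t3, 2, L) → [t3]2200011
Step 16: δ(t3, 2) = (t2, □, R) → □[t2]200011
Step 17: δ(t2, 2) = (t3, 2, L) → [t3]□200011
Step 18: δ(t3, □) = (t2, 2, R) → 2[t2]200011
Step 19: δ(t2, 2) = (t3, 2, L) → [t3]2200011
Step 20: δ(t3, 2) = (t2, □, R) → □[t2]200011
Step 21: δ(t2, 2) = (t3, 2, L) → [t3]□200011
Step 22: δ(t3, □) = (t2, 2, R) → 2[t2]200011
Step 23: δ(t2, 2) = (t3, 2, L) → [t3]2200011
Step 24: δ(t3, 2) = (t2, □, R) → □[t2]200011
Step 25: δ(t2, 2) = (t3, 2, L) → [t3]□200011
Step 26: δ(t3, □) = (t2, 2, R) → 2[t2]200011
Step 27: δ(t2, 2) = (t3, 2, L) → [t3]2200011

The machine has not reached a halting state after 27 steps.
The machine did not halt within the 27-step bound.

Answer: No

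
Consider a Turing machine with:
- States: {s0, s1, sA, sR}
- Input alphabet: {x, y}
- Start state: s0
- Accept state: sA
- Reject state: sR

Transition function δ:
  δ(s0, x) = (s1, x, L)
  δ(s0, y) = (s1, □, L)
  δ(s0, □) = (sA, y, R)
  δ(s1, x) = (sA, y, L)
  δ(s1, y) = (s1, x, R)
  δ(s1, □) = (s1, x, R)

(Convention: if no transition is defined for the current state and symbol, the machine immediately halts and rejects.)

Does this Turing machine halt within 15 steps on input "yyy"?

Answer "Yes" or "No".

Execution trace:
Initial: [s0]yyy
Step 1: δ(s0, y) = (s1, □, L) → [s1]□□yy
Step 2: δ(s1, □) = (s1, x, R) → x[s1]□yy
Step 3: δ(s1, □) = (s1, x, R) → xx[s1]yy
Step 4: δ(s1, y) = (s1, x, R) → xxx[s1]y
Step 5: δ(s1, y) = (s1, x, R) → xxxx[s1]□
Step 6: δ(s1, □) = (s1, x, R) → xxxxx[s1]□
Step 7: δ(s1, □) = (s1, x, R) → xxxxxx[s1]□
Step 8: δ(s1, □) = (s1, x, R) → xxxxxxx[s1]□
Step 9: δ(s1, □) = (s1, x, R) → xxxxxxxx[s1]□
Step 10: δ(s1, □) = (s1, x, R) → xxxxxxxxx[s1]□
Step 11: δ(s1, □) = (s1, x, R) → xxxxxxxxxx[s1]□
Step 12: δ(s1, □) = (s1, x, R) → xxxxxxxxxxx[s1]□
Step 13: δ(s1, □) = (s1, x, R) → xxxxxxxxxxxx[s1]□
Step 14: δ(s1, □) = (s1, x, R) → xxxxxxxxxxxxx[s1]□
Step 15: δ(s1, □) = (s1, x, R) → xxxxxxxxxxxxxx[s1]□

The machine has not reached a halting state after 15 steps.
The machine did not halt within the 15-step bound.

Answer: No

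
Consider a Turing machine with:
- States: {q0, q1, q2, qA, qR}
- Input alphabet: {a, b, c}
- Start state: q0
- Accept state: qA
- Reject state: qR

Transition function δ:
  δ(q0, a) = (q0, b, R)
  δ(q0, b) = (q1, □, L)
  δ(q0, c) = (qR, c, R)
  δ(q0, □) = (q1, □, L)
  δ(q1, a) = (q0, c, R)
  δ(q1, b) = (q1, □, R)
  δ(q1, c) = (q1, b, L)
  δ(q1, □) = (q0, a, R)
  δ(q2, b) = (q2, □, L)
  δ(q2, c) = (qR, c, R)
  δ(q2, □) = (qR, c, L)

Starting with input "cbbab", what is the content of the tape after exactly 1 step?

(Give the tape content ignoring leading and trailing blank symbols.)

Execution trace:
Initial: [q0]cbbab
Step 1: δ(q0, c) = (qR, c, R) → c[qR]bbab

The machine reaches the reject state qR and halts.

After 1 step, the tape (ignoring leading/trailing blanks) is: cbbab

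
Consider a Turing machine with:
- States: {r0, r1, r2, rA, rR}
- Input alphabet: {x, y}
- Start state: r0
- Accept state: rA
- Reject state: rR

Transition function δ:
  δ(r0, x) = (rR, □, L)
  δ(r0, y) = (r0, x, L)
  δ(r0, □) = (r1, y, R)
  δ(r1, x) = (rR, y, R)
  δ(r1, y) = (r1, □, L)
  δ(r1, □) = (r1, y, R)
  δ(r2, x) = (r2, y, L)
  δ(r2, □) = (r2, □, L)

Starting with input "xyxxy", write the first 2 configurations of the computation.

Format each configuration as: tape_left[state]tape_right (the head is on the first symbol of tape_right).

Transitions applied:
Step 1: δ(r0, x) = (rR, □, L)

The first 2 configurations are:
[r0]xyxxy ⊢ [rR]□□yxxy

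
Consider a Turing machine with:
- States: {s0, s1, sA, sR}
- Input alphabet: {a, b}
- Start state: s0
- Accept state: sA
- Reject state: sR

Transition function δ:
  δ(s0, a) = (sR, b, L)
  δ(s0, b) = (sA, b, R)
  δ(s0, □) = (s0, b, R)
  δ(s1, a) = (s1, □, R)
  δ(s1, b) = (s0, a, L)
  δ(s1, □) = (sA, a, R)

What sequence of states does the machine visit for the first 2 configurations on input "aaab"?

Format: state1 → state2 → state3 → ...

Execution trace:
Initial: [s0]aaab
Step 1: δ(s0, a) = (sR, b, L) → [sR]□baab

The machine reaches the reject state sR and halts.

State sequence: s0 → sR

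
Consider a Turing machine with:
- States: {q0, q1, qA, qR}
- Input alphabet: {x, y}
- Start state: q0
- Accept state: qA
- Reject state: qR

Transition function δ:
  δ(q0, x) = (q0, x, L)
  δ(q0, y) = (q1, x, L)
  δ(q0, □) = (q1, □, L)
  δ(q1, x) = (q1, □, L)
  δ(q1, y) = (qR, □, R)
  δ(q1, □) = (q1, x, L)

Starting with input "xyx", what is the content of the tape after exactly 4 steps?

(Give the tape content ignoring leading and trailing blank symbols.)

Execution trace:
Initial: [q0]xyx
Step 1: δ(q0, x) = (q0, x, L) → [q0]□xyx
Step 2: δ(q0, □) = (q1, □, L) → [q1]□□xyx
Step 3: δ(q1, □) = (q1, x, L) → [q1]□x□xyx
Step 4: δ(q1, □) = (q1, x, L) → [q1]□xx□xyx

After 4 steps, the tape (ignoring leading/trailing blanks) is: xx□xyx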